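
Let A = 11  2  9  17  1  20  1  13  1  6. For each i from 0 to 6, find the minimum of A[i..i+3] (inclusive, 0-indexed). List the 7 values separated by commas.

2, 1, 1, 1, 1, 1, 1

(11, 2, 9, 17) → min 2
(2, 9, 17, 1) → min 1
(9, 17, 1, 20) → min 1
(17, 1, 20, 1) → min 1
(1, 20, 1, 13) → min 1
(20, 1, 13, 1) → min 1
(1, 13, 1, 6) → min 1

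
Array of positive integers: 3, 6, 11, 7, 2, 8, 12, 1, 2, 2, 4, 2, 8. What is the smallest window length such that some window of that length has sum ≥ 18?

2

Extend right; whenever the sum reaches 18, record the length and shrink from the left:
add 3: running sum 3 < 18
add 6: running sum 9 < 18
add 11: shortest ending here [3, 6, 11] sum 20, len 3
add 7: shortest ending here [11, 7] sum 18, len 2
add 2: shortest ending here [11, 7, 2] sum 20, len 3
add 8: shortest ending here [11, 7, 2, 8] sum 28, len 4
add 12: shortest ending here [8, 12] sum 20, len 2
add 1: shortest ending here [8, 12, 1] sum 21, len 3
add 2: shortest ending here [8, 12, 1, 2] sum 23, len 4
add 2: shortest ending here [8, 12, 1, 2, 2] sum 25, len 5
add 4: shortest ending here [12, 1, 2, 2, 4] sum 21, len 5
add 2: shortest ending here [12, 1, 2, 2, 4, 2] sum 23, len 6
add 8: shortest ending here [2, 2, 4, 2, 8] sum 18, len 5
Shortest qualifying length: 2.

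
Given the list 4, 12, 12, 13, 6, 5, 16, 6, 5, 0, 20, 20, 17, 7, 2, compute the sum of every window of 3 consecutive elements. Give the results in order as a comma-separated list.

4 12 12 → sum 28
12 12 13 → sum 37
12 13 6 → sum 31
13 6 5 → sum 24
6 5 16 → sum 27
5 16 6 → sum 27
16 6 5 → sum 27
6 5 0 → sum 11
5 0 20 → sum 25
0 20 20 → sum 40
20 20 17 → sum 57
20 17 7 → sum 44
17 7 2 → sum 26

28, 37, 31, 24, 27, 27, 27, 11, 25, 40, 57, 44, 26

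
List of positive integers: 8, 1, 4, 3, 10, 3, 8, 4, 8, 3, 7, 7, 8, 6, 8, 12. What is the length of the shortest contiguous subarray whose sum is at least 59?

8

add 8: running sum 8 < 59
add 1: running sum 9 < 59
add 4: running sum 13 < 59
add 3: running sum 16 < 59
add 10: running sum 26 < 59
add 3: running sum 29 < 59
add 8: running sum 37 < 59
add 4: running sum 41 < 59
add 8: running sum 49 < 59
add 3: running sum 52 < 59
end 10: [8, 1, 4, 3, 10, 3, 8, 4, 8, 3, 7] sum 59, len 11
end 11: [8, 1, 4, 3, 10, 3, 8, 4, 8, 3, 7, 7] sum 66, len 12
end 12: [3, 10, 3, 8, 4, 8, 3, 7, 7, 8] sum 61, len 10
end 13: [10, 3, 8, 4, 8, 3, 7, 7, 8, 6] sum 64, len 10
end 14: [8, 4, 8, 3, 7, 7, 8, 6, 8] sum 59, len 9
end 15: [8, 3, 7, 7, 8, 6, 8, 12] sum 59, len 8
Shortest qualifying length: 8.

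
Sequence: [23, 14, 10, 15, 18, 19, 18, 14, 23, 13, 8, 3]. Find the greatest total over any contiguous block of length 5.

(23, 14, 10, 15, 18) → sum 80
(14, 10, 15, 18, 19) → sum 76
(10, 15, 18, 19, 18) → sum 80
(15, 18, 19, 18, 14) → sum 84
(18, 19, 18, 14, 23) → sum 92
(19, 18, 14, 23, 13) → sum 87
(18, 14, 23, 13, 8) → sum 76
(14, 23, 13, 8, 3) → sum 61
Greatest of these is 92.

92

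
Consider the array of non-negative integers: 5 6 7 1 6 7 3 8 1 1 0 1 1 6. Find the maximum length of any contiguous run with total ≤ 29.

Extend to the right; shrink from the left whenever the sum exceeds 29:
add 5: [5] sum 5, len 1
add 6: [5, 6] sum 11, len 2
add 7: [5, 6, 7] sum 18, len 3
add 1: [5, 6, 7, 1] sum 19, len 4
add 6: [5, 6, 7, 1, 6] sum 25, len 5
add 7: [6, 7, 1, 6, 7] sum 27, len 5
add 3: [7, 1, 6, 7, 3] sum 24, len 5
add 8: [1, 6, 7, 3, 8] sum 25, len 5
add 1: [1, 6, 7, 3, 8, 1] sum 26, len 6
add 1: [1, 6, 7, 3, 8, 1, 1] sum 27, len 7
add 0: [1, 6, 7, 3, 8, 1, 1, 0] sum 27, len 8
add 1: [1, 6, 7, 3, 8, 1, 1, 0, 1] sum 28, len 9
add 1: [1, 6, 7, 3, 8, 1, 1, 0, 1, 1] sum 29, len 10
add 6: [7, 3, 8, 1, 1, 0, 1, 1, 6] sum 28, len 9
Longest length seen: 10.

10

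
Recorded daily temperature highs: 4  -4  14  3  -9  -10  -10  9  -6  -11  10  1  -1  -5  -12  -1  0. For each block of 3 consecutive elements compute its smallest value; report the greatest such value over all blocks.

4 -4 14 → min -4
-4 14 3 → min -4
14 3 -9 → min -9
3 -9 -10 → min -10
-9 -10 -10 → min -10
-10 -10 9 → min -10
-10 9 -6 → min -10
9 -6 -11 → min -11
-6 -11 10 → min -11
-11 10 1 → min -11
10 1 -1 → min -1
1 -1 -5 → min -5
-1 -5 -12 → min -12
-5 -12 -1 → min -12
-12 -1 0 → min -12
Greatest of these is -1.

-1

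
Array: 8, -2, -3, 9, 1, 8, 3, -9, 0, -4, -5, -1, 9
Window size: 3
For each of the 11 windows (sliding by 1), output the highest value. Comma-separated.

8, 9, 9, 9, 8, 8, 3, 0, 0, -1, 9

(8, -2, -3) → max 8
(-2, -3, 9) → max 9
(-3, 9, 1) → max 9
(9, 1, 8) → max 9
(1, 8, 3) → max 8
(8, 3, -9) → max 8
(3, -9, 0) → max 3
(-9, 0, -4) → max 0
(0, -4, -5) → max 0
(-4, -5, -1) → max -1
(-5, -1, 9) → max 9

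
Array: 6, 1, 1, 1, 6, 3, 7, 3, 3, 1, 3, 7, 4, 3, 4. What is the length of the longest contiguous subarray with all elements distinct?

add 6: [6] len 1
add 1: [6, 1] len 2
add 1 (repeat 1, move left end past it): [1] len 1
add 1 (repeat 1, move left end past it): [1] len 1
add 6: [1, 6] len 2
add 3: [1, 6, 3] len 3
add 7: [1, 6, 3, 7] len 4
add 3 (repeat 3, move left end past it): [7, 3] len 2
add 3 (repeat 3, move left end past it): [3] len 1
add 1: [3, 1] len 2
add 3 (repeat 3, move left end past it): [1, 3] len 2
add 7: [1, 3, 7] len 3
add 4: [1, 3, 7, 4] len 4
add 3 (repeat 3, move left end past it): [7, 4, 3] len 3
add 4 (repeat 4, move left end past it): [3, 4] len 2
Longest all-distinct length: 4.

4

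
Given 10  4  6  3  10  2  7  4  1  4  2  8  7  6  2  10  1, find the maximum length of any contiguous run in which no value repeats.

[10] len 1
[10, 4] len 2
[10, 4, 6] len 3
[10, 4, 6, 3] len 4
[4, 6, 3, 10] len 4
[4, 6, 3, 10, 2] len 5
[4, 6, 3, 10, 2, 7] len 6
[6, 3, 10, 2, 7, 4] len 6
[6, 3, 10, 2, 7, 4, 1] len 7
[1, 4] len 2
[1, 4, 2] len 3
[1, 4, 2, 8] len 4
[1, 4, 2, 8, 7] len 5
[1, 4, 2, 8, 7, 6] len 6
[8, 7, 6, 2] len 4
[8, 7, 6, 2, 10] len 5
[8, 7, 6, 2, 10, 1] len 6
Longest all-distinct length: 7.

7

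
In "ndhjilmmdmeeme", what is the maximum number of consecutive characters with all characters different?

add n: [n] len 1
add d: [n, d] len 2
add h: [n, d, h] len 3
add j: [n, d, h, j] len 4
add i: [n, d, h, j, i] len 5
add l: [n, d, h, j, i, l] len 6
add m: [n, d, h, j, i, l, m] len 7
add m (repeat m, move left end past it): [m] len 1
add d: [m, d] len 2
add m (repeat m, move left end past it): [d, m] len 2
add e: [d, m, e] len 3
add e (repeat e, move left end past it): [e] len 1
add m: [e, m] len 2
add e (repeat e, move left end past it): [m, e] len 2
Longest all-distinct length: 7.

7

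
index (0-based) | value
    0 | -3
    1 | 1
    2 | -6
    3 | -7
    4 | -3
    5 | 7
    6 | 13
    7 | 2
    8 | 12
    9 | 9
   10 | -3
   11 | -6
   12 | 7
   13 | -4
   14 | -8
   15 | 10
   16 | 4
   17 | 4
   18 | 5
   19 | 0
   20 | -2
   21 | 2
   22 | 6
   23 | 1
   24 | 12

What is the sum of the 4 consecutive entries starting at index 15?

23

Elements at indices 15..18: 10, 4, 4, 5
sum(10, 4, 4, 5) = 23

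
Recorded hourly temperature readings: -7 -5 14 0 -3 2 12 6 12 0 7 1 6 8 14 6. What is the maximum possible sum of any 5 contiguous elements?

37

(-7, -5, 14, 0, -3) → sum -1
(-5, 14, 0, -3, 2) → sum 8
(14, 0, -3, 2, 12) → sum 25
(0, -3, 2, 12, 6) → sum 17
(-3, 2, 12, 6, 12) → sum 29
(2, 12, 6, 12, 0) → sum 32
(12, 6, 12, 0, 7) → sum 37
(6, 12, 0, 7, 1) → sum 26
(12, 0, 7, 1, 6) → sum 26
(0, 7, 1, 6, 8) → sum 22
(7, 1, 6, 8, 14) → sum 36
(1, 6, 8, 14, 6) → sum 35
Maximum of these is 37.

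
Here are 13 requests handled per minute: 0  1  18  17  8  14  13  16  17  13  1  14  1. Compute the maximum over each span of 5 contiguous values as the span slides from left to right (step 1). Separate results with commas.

18, 18, 18, 17, 17, 17, 17, 17, 17

0 1 18 17 8 → max 18
1 18 17 8 14 → max 18
18 17 8 14 13 → max 18
17 8 14 13 16 → max 17
8 14 13 16 17 → max 17
14 13 16 17 13 → max 17
13 16 17 13 1 → max 17
16 17 13 1 14 → max 17
17 13 1 14 1 → max 17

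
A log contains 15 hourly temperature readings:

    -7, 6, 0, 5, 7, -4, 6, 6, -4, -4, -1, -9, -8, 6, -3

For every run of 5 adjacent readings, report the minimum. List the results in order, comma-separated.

-7, -4, -4, -4, -4, -4, -4, -9, -9, -9, -9

Sliding a size-5 window across the 15 values:
[-7, 6, 0, 5, 7] → min -7
[6, 0, 5, 7, -4] → min -4
[0, 5, 7, -4, 6] → min -4
[5, 7, -4, 6, 6] → min -4
[7, -4, 6, 6, -4] → min -4
[-4, 6, 6, -4, -4] → min -4
[6, 6, -4, -4, -1] → min -4
[6, -4, -4, -1, -9] → min -9
[-4, -4, -1, -9, -8] → min -9
[-4, -1, -9, -8, 6] → min -9
[-1, -9, -8, 6, -3] → min -9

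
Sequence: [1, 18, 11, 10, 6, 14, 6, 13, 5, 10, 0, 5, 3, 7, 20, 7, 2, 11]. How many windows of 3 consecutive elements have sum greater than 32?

3

[1, 18, 11] → sum 30
[18, 11, 10] → sum 39  > 32 ✓
[11, 10, 6] → sum 27
[10, 6, 14] → sum 30
[6, 14, 6] → sum 26
[14, 6, 13] → sum 33  > 32 ✓
[6, 13, 5] → sum 24
[13, 5, 10] → sum 28
[5, 10, 0] → sum 15
[10, 0, 5] → sum 15
[0, 5, 3] → sum 8
[5, 3, 7] → sum 15
[3, 7, 20] → sum 30
[7, 20, 7] → sum 34  > 32 ✓
[20, 7, 2] → sum 29
[7, 2, 11] → sum 20
3 windows satisfy the condition.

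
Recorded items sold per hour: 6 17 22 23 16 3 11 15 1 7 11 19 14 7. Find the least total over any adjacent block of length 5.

37

6 17 22 23 16 → sum 84
17 22 23 16 3 → sum 81
22 23 16 3 11 → sum 75
23 16 3 11 15 → sum 68
16 3 11 15 1 → sum 46
3 11 15 1 7 → sum 37
11 15 1 7 11 → sum 45
15 1 7 11 19 → sum 53
1 7 11 19 14 → sum 52
7 11 19 14 7 → sum 58
Least of these is 37.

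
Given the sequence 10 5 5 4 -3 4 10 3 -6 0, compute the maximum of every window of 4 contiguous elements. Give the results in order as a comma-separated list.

(10, 5, 5, 4) → max 10
(5, 5, 4, -3) → max 5
(5, 4, -3, 4) → max 5
(4, -3, 4, 10) → max 10
(-3, 4, 10, 3) → max 10
(4, 10, 3, -6) → max 10
(10, 3, -6, 0) → max 10

10, 5, 5, 10, 10, 10, 10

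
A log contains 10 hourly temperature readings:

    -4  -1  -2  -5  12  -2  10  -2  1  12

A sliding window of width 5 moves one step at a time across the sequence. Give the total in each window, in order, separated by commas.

[-4, -1, -2, -5, 12] → sum 0
[-1, -2, -5, 12, -2] → sum 2
[-2, -5, 12, -2, 10] → sum 13
[-5, 12, -2, 10, -2] → sum 13
[12, -2, 10, -2, 1] → sum 19
[-2, 10, -2, 1, 12] → sum 19

0, 2, 13, 13, 19, 19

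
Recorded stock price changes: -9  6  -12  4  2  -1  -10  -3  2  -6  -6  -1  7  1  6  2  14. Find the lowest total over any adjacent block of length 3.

-15

Window sums for each of the 15 positions:
[-9, 6, -12] → sum -15
[6, -12, 4] → sum -2
[-12, 4, 2] → sum -6
[4, 2, -1] → sum 5
[2, -1, -10] → sum -9
[-1, -10, -3] → sum -14
[-10, -3, 2] → sum -11
[-3, 2, -6] → sum -7
[2, -6, -6] → sum -10
[-6, -6, -1] → sum -13
[-6, -1, 7] → sum 0
[-1, 7, 1] → sum 7
[7, 1, 6] → sum 14
[1, 6, 2] → sum 9
[6, 2, 14] → sum 22
Lowest of these is -15.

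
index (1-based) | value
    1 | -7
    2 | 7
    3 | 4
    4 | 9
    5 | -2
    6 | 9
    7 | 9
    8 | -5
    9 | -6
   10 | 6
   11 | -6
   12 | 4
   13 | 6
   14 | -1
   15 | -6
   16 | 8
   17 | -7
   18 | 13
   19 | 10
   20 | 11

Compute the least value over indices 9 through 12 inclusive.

-6

Elements at indices 9..12: -6, 6, -6, 4
min(-6, 6, -6, 4) = -6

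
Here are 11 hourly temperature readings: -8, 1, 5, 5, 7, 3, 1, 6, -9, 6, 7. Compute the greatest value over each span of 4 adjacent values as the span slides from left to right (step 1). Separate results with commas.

5, 7, 7, 7, 7, 6, 6, 7

(-8, 1, 5, 5) → max 5
(1, 5, 5, 7) → max 7
(5, 5, 7, 3) → max 7
(5, 7, 3, 1) → max 7
(7, 3, 1, 6) → max 7
(3, 1, 6, -9) → max 6
(1, 6, -9, 6) → max 6
(6, -9, 6, 7) → max 7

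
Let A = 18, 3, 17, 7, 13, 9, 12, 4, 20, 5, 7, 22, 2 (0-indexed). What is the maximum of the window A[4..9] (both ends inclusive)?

Elements at indices 4..9: 13, 9, 12, 4, 20, 5
max(13, 9, 12, 4, 20, 5) = 20

20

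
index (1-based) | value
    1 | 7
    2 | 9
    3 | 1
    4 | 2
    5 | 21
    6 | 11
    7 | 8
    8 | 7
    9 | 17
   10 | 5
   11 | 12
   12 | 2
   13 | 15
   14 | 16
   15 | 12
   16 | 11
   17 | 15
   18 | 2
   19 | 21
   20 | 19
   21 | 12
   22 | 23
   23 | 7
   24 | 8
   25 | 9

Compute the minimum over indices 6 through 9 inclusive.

Elements at indices 6..9: 11, 8, 7, 17
min(11, 8, 7, 17) = 7

7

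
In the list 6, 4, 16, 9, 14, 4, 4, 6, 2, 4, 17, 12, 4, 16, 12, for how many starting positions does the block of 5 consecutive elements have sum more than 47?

3

[6, 4, 16, 9, 14] → sum 49  > 47 ✓
[4, 16, 9, 14, 4] → sum 47
[16, 9, 14, 4, 4] → sum 47
[9, 14, 4, 4, 6] → sum 37
[14, 4, 4, 6, 2] → sum 30
[4, 4, 6, 2, 4] → sum 20
[4, 6, 2, 4, 17] → sum 33
[6, 2, 4, 17, 12] → sum 41
[2, 4, 17, 12, 4] → sum 39
[4, 17, 12, 4, 16] → sum 53  > 47 ✓
[17, 12, 4, 16, 12] → sum 61  > 47 ✓
3 windows satisfy the condition.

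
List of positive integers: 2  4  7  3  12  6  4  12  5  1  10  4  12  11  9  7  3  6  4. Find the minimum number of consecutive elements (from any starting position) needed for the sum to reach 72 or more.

add 2: running sum 2 < 72
add 4: running sum 6 < 72
add 7: running sum 13 < 72
add 3: running sum 16 < 72
add 12: running sum 28 < 72
add 6: running sum 34 < 72
add 4: running sum 38 < 72
add 12: running sum 50 < 72
add 5: running sum 55 < 72
add 1: running sum 56 < 72
add 10: running sum 66 < 72
add 4: running sum 70 < 72
add 12: shortest ending here [7, 3, 12, 6, 4, 12, 5, 1, 10, 4, 12] sum 76, len 11
add 11: shortest ending here [12, 6, 4, 12, 5, 1, 10, 4, 12, 11] sum 77, len 10
add 9: shortest ending here [6, 4, 12, 5, 1, 10, 4, 12, 11, 9] sum 74, len 10
add 7: shortest ending here [4, 12, 5, 1, 10, 4, 12, 11, 9, 7] sum 75, len 10
add 3: shortest ending here [12, 5, 1, 10, 4, 12, 11, 9, 7, 3] sum 74, len 10
add 6: shortest ending here [12, 5, 1, 10, 4, 12, 11, 9, 7, 3, 6] sum 80, len 11
add 4: shortest ending here [5, 1, 10, 4, 12, 11, 9, 7, 3, 6, 4] sum 72, len 11
Shortest qualifying length: 10.

10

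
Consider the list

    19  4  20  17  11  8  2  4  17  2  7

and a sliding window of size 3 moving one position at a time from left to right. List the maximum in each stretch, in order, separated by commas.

20, 20, 20, 17, 11, 8, 17, 17, 17

Sliding a size-3 window across the 11 values:
[19, 4, 20] → max 20
[4, 20, 17] → max 20
[20, 17, 11] → max 20
[17, 11, 8] → max 17
[11, 8, 2] → max 11
[8, 2, 4] → max 8
[2, 4, 17] → max 17
[4, 17, 2] → max 17
[17, 2, 7] → max 17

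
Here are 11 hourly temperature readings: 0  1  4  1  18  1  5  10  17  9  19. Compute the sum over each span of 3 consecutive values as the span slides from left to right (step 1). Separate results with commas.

0 1 4 → sum 5
1 4 1 → sum 6
4 1 18 → sum 23
1 18 1 → sum 20
18 1 5 → sum 24
1 5 10 → sum 16
5 10 17 → sum 32
10 17 9 → sum 36
17 9 19 → sum 45

5, 6, 23, 20, 24, 16, 32, 36, 45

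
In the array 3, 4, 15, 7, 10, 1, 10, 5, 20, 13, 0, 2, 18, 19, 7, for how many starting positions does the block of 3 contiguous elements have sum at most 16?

(3, 4, 15) → sum 22
(4, 15, 7) → sum 26
(15, 7, 10) → sum 32
(7, 10, 1) → sum 18
(10, 1, 10) → sum 21
(1, 10, 5) → sum 16  ≤ 16 ✓
(10, 5, 20) → sum 35
(5, 20, 13) → sum 38
(20, 13, 0) → sum 33
(13, 0, 2) → sum 15  ≤ 16 ✓
(0, 2, 18) → sum 20
(2, 18, 19) → sum 39
(18, 19, 7) → sum 44
2 windows satisfy the condition.

2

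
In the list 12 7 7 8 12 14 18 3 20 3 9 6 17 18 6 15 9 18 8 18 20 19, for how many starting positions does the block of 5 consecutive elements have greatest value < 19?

11

[12, 7, 7, 8, 12] → max 12  < 19 ✓
[7, 7, 8, 12, 14] → max 14  < 19 ✓
[7, 8, 12, 14, 18] → max 18  < 19 ✓
[8, 12, 14, 18, 3] → max 18  < 19 ✓
[12, 14, 18, 3, 20] → max 20
[14, 18, 3, 20, 3] → max 20
[18, 3, 20, 3, 9] → max 20
[3, 20, 3, 9, 6] → max 20
[20, 3, 9, 6, 17] → max 20
[3, 9, 6, 17, 18] → max 18  < 19 ✓
[9, 6, 17, 18, 6] → max 18  < 19 ✓
[6, 17, 18, 6, 15] → max 18  < 19 ✓
[17, 18, 6, 15, 9] → max 18  < 19 ✓
[18, 6, 15, 9, 18] → max 18  < 19 ✓
[6, 15, 9, 18, 8] → max 18  < 19 ✓
[15, 9, 18, 8, 18] → max 18  < 19 ✓
[9, 18, 8, 18, 20] → max 20
[18, 8, 18, 20, 19] → max 20
11 windows satisfy the condition.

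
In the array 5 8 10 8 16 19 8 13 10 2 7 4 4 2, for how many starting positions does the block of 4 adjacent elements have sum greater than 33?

[5, 8, 10, 8] → sum 31
[8, 10, 8, 16] → sum 42  > 33 ✓
[10, 8, 16, 19] → sum 53  > 33 ✓
[8, 16, 19, 8] → sum 51  > 33 ✓
[16, 19, 8, 13] → sum 56  > 33 ✓
[19, 8, 13, 10] → sum 50  > 33 ✓
[8, 13, 10, 2] → sum 33
[13, 10, 2, 7] → sum 32
[10, 2, 7, 4] → sum 23
[2, 7, 4, 4] → sum 17
[7, 4, 4, 2] → sum 17
5 windows satisfy the condition.

5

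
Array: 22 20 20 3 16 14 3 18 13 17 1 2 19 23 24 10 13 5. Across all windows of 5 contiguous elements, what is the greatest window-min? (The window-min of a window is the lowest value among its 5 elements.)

[22, 20, 20, 3, 16] → min 3
[20, 20, 3, 16, 14] → min 3
[20, 3, 16, 14, 3] → min 3
[3, 16, 14, 3, 18] → min 3
[16, 14, 3, 18, 13] → min 3
[14, 3, 18, 13, 17] → min 3
[3, 18, 13, 17, 1] → min 1
[18, 13, 17, 1, 2] → min 1
[13, 17, 1, 2, 19] → min 1
[17, 1, 2, 19, 23] → min 1
[1, 2, 19, 23, 24] → min 1
[2, 19, 23, 24, 10] → min 2
[19, 23, 24, 10, 13] → min 10
[23, 24, 10, 13, 5] → min 5
Greatest of these is 10.

10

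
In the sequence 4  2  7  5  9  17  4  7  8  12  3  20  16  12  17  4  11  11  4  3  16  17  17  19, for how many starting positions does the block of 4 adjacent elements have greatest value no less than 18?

5

4 2 7 5 → max 7
2 7 5 9 → max 9
7 5 9 17 → max 17
5 9 17 4 → max 17
9 17 4 7 → max 17
17 4 7 8 → max 17
4 7 8 12 → max 12
7 8 12 3 → max 12
8 12 3 20 → max 20  ≥ 18 ✓
12 3 20 16 → max 20  ≥ 18 ✓
3 20 16 12 → max 20  ≥ 18 ✓
20 16 12 17 → max 20  ≥ 18 ✓
16 12 17 4 → max 17
12 17 4 11 → max 17
17 4 11 11 → max 17
4 11 11 4 → max 11
11 11 4 3 → max 11
11 4 3 16 → max 16
4 3 16 17 → max 17
3 16 17 17 → max 17
16 17 17 19 → max 19  ≥ 18 ✓
5 windows satisfy the condition.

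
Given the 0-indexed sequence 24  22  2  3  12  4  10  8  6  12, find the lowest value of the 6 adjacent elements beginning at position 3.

Elements at indices 3..8: 3, 12, 4, 10, 8, 6
min(3, 12, 4, 10, 8, 6) = 3

3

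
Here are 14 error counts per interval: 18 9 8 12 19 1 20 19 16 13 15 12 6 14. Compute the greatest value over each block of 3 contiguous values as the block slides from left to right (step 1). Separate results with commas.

18, 12, 19, 19, 20, 20, 20, 19, 16, 15, 15, 14

Sliding a size-3 window across the 14 values:
[18, 9, 8] → max 18
[9, 8, 12] → max 12
[8, 12, 19] → max 19
[12, 19, 1] → max 19
[19, 1, 20] → max 20
[1, 20, 19] → max 20
[20, 19, 16] → max 20
[19, 16, 13] → max 19
[16, 13, 15] → max 16
[13, 15, 12] → max 15
[15, 12, 6] → max 15
[12, 6, 14] → max 14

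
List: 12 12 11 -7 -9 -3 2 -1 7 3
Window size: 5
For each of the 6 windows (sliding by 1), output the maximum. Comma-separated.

12, 12, 11, 2, 7, 7

(12, 12, 11, -7, -9) → max 12
(12, 11, -7, -9, -3) → max 12
(11, -7, -9, -3, 2) → max 11
(-7, -9, -3, 2, -1) → max 2
(-9, -3, 2, -1, 7) → max 7
(-3, 2, -1, 7, 3) → max 7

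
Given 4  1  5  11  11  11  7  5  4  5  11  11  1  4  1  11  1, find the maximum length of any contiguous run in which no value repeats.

[4] len 1
[4, 1] len 2
[4, 1, 5] len 3
[4, 1, 5, 11] len 4
[11] len 1
[11] len 1
[11, 7] len 2
[11, 7, 5] len 3
[11, 7, 5, 4] len 4
[4, 5] len 2
[4, 5, 11] len 3
[11] len 1
[11, 1] len 2
[11, 1, 4] len 3
[4, 1] len 2
[4, 1, 11] len 3
[11, 1] len 2
Longest all-distinct length: 4.

4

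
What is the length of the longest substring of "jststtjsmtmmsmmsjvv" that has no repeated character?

add j: [j] len 1
add s: [j, s] len 2
add t: [j, s, t] len 3
add s (repeat s, move left end past it): [t, s] len 2
add t (repeat t, move left end past it): [s, t] len 2
add t (repeat t, move left end past it): [t] len 1
add j: [t, j] len 2
add s: [t, j, s] len 3
add m: [t, j, s, m] len 4
add t (repeat t, move left end past it): [j, s, m, t] len 4
add m (repeat m, move left end past it): [t, m] len 2
add m (repeat m, move left end past it): [m] len 1
add s: [m, s] len 2
add m (repeat m, move left end past it): [s, m] len 2
add m (repeat m, move left end past it): [m] len 1
add s: [m, s] len 2
add j: [m, s, j] len 3
add v: [m, s, j, v] len 4
add v (repeat v, move left end past it): [v] len 1
Longest all-distinct length: 4.

4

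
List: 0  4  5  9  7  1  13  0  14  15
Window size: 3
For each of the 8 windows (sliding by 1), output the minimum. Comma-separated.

0, 4, 5, 1, 1, 0, 0, 0

(0, 4, 5) → min 0
(4, 5, 9) → min 4
(5, 9, 7) → min 5
(9, 7, 1) → min 1
(7, 1, 13) → min 1
(1, 13, 0) → min 0
(13, 0, 14) → min 0
(0, 14, 15) → min 0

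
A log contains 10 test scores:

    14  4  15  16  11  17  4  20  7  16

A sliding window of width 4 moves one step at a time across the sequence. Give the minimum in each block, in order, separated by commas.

4, 4, 11, 4, 4, 4, 4

(14, 4, 15, 16) → min 4
(4, 15, 16, 11) → min 4
(15, 16, 11, 17) → min 11
(16, 11, 17, 4) → min 4
(11, 17, 4, 20) → min 4
(17, 4, 20, 7) → min 4
(4, 20, 7, 16) → min 4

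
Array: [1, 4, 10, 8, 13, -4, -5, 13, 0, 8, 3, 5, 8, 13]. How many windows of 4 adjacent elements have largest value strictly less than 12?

(1, 4, 10, 8) → max 10  < 12 ✓
(4, 10, 8, 13) → max 13
(10, 8, 13, -4) → max 13
(8, 13, -4, -5) → max 13
(13, -4, -5, 13) → max 13
(-4, -5, 13, 0) → max 13
(-5, 13, 0, 8) → max 13
(13, 0, 8, 3) → max 13
(0, 8, 3, 5) → max 8  < 12 ✓
(8, 3, 5, 8) → max 8  < 12 ✓
(3, 5, 8, 13) → max 13
3 windows satisfy the condition.

3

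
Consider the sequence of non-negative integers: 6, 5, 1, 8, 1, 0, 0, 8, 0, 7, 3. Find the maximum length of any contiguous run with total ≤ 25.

8

Extend to the right; shrink from the left whenever the sum exceeds 25:
add 6: [6] sum 6, len 1
add 5: [6, 5] sum 11, len 2
add 1: [6, 5, 1] sum 12, len 3
add 8: [6, 5, 1, 8] sum 20, len 4
add 1: [6, 5, 1, 8, 1] sum 21, len 5
add 0: [6, 5, 1, 8, 1, 0] sum 21, len 6
add 0: [6, 5, 1, 8, 1, 0, 0] sum 21, len 7
add 8: [5, 1, 8, 1, 0, 0, 8] sum 23, len 7
add 0: [5, 1, 8, 1, 0, 0, 8, 0] sum 23, len 8
add 7: [1, 8, 1, 0, 0, 8, 0, 7] sum 25, len 8
add 3: [1, 0, 0, 8, 0, 7, 3] sum 19, len 7
Longest length seen: 8.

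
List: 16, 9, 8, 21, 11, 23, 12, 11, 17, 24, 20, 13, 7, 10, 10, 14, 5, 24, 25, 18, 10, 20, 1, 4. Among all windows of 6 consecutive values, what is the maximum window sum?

107

Each size-6 window and its sum:
[16, 9, 8, 21, 11, 23] → sum 88
[9, 8, 21, 11, 23, 12] → sum 84
[8, 21, 11, 23, 12, 11] → sum 86
[21, 11, 23, 12, 11, 17] → sum 95
[11, 23, 12, 11, 17, 24] → sum 98
[23, 12, 11, 17, 24, 20] → sum 107
[12, 11, 17, 24, 20, 13] → sum 97
[11, 17, 24, 20, 13, 7] → sum 92
[17, 24, 20, 13, 7, 10] → sum 91
[24, 20, 13, 7, 10, 10] → sum 84
[20, 13, 7, 10, 10, 14] → sum 74
[13, 7, 10, 10, 14, 5] → sum 59
[7, 10, 10, 14, 5, 24] → sum 70
[10, 10, 14, 5, 24, 25] → sum 88
[10, 14, 5, 24, 25, 18] → sum 96
[14, 5, 24, 25, 18, 10] → sum 96
[5, 24, 25, 18, 10, 20] → sum 102
[24, 25, 18, 10, 20, 1] → sum 98
[25, 18, 10, 20, 1, 4] → sum 78
Maximum of these is 107.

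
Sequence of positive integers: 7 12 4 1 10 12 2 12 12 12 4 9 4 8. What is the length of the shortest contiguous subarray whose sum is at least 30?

3

add 7: running sum 7 < 30
add 12: running sum 19 < 30
add 4: running sum 23 < 30
add 1: running sum 24 < 30
end 4: [7, 12, 4, 1, 10] sum 34, len 5
end 5: [12, 4, 1, 10, 12] sum 39, len 5
end 6: [12, 4, 1, 10, 12, 2] sum 41, len 6
end 7: [10, 12, 2, 12] sum 36, len 4
end 8: [12, 2, 12, 12] sum 38, len 4
end 9: [12, 12, 12] sum 36, len 3
end 10: [12, 12, 12, 4] sum 40, len 4
end 11: [12, 12, 4, 9] sum 37, len 4
end 12: [12, 12, 4, 9, 4] sum 41, len 5
end 13: [12, 4, 9, 4, 8] sum 37, len 5
Shortest qualifying length: 3.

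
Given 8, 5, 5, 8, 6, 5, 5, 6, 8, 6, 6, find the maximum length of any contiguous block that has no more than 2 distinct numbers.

Extend right; when distinct count exceeds 2, shrink from the left:
[8] 1 distinct, len 1
[8, 5] 2 distinct, len 2
[8, 5, 5] 2 distinct, len 3
[8, 5, 5, 8] 2 distinct, len 4
[8, 6] 2 distinct, len 2
[6, 5] 2 distinct, len 2
[6, 5, 5] 2 distinct, len 3
[6, 5, 5, 6] 2 distinct, len 4
[6, 8] 2 distinct, len 2
[6, 8, 6] 2 distinct, len 3
[6, 8, 6, 6] 2 distinct, len 4
Longest length with ≤2 distinct: 4.

4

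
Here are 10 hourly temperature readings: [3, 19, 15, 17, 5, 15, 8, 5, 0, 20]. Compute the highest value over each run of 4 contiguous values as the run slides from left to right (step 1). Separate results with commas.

Sliding a size-4 window across the 10 values:
[3, 19, 15, 17] → max 19
[19, 15, 17, 5] → max 19
[15, 17, 5, 15] → max 17
[17, 5, 15, 8] → max 17
[5, 15, 8, 5] → max 15
[15, 8, 5, 0] → max 15
[8, 5, 0, 20] → max 20

19, 19, 17, 17, 15, 15, 20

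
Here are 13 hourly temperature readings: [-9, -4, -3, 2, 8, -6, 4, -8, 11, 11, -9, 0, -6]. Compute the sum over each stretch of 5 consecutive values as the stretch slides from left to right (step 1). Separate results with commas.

-6, -3, 5, 0, 9, 12, 9, 5, 7

(-9, -4, -3, 2, 8) → sum -6
(-4, -3, 2, 8, -6) → sum -3
(-3, 2, 8, -6, 4) → sum 5
(2, 8, -6, 4, -8) → sum 0
(8, -6, 4, -8, 11) → sum 9
(-6, 4, -8, 11, 11) → sum 12
(4, -8, 11, 11, -9) → sum 9
(-8, 11, 11, -9, 0) → sum 5
(11, 11, -9, 0, -6) → sum 7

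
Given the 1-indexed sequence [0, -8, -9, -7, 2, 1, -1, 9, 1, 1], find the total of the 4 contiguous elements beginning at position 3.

-13

Elements at indices 3..6: -9, -7, 2, 1
sum(-9, -7, 2, 1) = -13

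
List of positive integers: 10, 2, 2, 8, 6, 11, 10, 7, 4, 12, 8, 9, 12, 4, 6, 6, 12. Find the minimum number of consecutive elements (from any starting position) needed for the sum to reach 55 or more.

7

add 10: running sum 10 < 55
add 2: running sum 12 < 55
add 2: running sum 14 < 55
add 8: running sum 22 < 55
add 6: running sum 28 < 55
add 11: running sum 39 < 55
add 10: running sum 49 < 55
add 7: shortest ending here [10, 2, 2, 8, 6, 11, 10, 7] sum 56, len 8
add 4: shortest ending here [10, 2, 2, 8, 6, 11, 10, 7, 4] sum 60, len 9
add 12: shortest ending here [8, 6, 11, 10, 7, 4, 12] sum 58, len 7
add 8: shortest ending here [6, 11, 10, 7, 4, 12, 8] sum 58, len 7
add 9: shortest ending here [11, 10, 7, 4, 12, 8, 9] sum 61, len 7
add 12: shortest ending here [10, 7, 4, 12, 8, 9, 12] sum 62, len 7
add 4: shortest ending here [7, 4, 12, 8, 9, 12, 4] sum 56, len 7
add 6: shortest ending here [4, 12, 8, 9, 12, 4, 6] sum 55, len 7
add 6: shortest ending here [12, 8, 9, 12, 4, 6, 6] sum 57, len 7
add 12: shortest ending here [8, 9, 12, 4, 6, 6, 12] sum 57, len 7
Shortest qualifying length: 7.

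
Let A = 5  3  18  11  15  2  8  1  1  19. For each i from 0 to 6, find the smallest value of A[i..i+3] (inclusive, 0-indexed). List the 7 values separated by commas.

3, 3, 2, 2, 1, 1, 1

[5, 3, 18, 11] → min 3
[3, 18, 11, 15] → min 3
[18, 11, 15, 2] → min 2
[11, 15, 2, 8] → min 2
[15, 2, 8, 1] → min 1
[2, 8, 1, 1] → min 1
[8, 1, 1, 19] → min 1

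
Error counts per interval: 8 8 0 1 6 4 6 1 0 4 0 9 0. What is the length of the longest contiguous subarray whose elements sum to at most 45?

Extend to the right; shrink from the left whenever the sum exceeds 45:
add 8: [8] sum 8, len 1
add 8: [8, 8] sum 16, len 2
add 0: [8, 8, 0] sum 16, len 3
add 1: [8, 8, 0, 1] sum 17, len 4
add 6: [8, 8, 0, 1, 6] sum 23, len 5
add 4: [8, 8, 0, 1, 6, 4] sum 27, len 6
add 6: [8, 8, 0, 1, 6, 4, 6] sum 33, len 7
add 1: [8, 8, 0, 1, 6, 4, 6, 1] sum 34, len 8
add 0: [8, 8, 0, 1, 6, 4, 6, 1, 0] sum 34, len 9
add 4: [8, 8, 0, 1, 6, 4, 6, 1, 0, 4] sum 38, len 10
add 0: [8, 8, 0, 1, 6, 4, 6, 1, 0, 4, 0] sum 38, len 11
add 9: [8, 0, 1, 6, 4, 6, 1, 0, 4, 0, 9] sum 39, len 11
add 0: [8, 0, 1, 6, 4, 6, 1, 0, 4, 0, 9, 0] sum 39, len 12
Longest length seen: 12.

12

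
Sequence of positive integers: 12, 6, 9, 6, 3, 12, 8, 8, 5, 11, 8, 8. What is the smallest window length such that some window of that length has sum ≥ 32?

4

add 12: running sum 12 < 32
add 6: running sum 18 < 32
add 9: running sum 27 < 32
add 6: shortest ending here [12, 6, 9, 6] sum 33, len 4
add 3: shortest ending here [12, 6, 9, 6, 3] sum 36, len 5
add 12: shortest ending here [6, 9, 6, 3, 12] sum 36, len 5
add 8: shortest ending here [9, 6, 3, 12, 8] sum 38, len 5
add 8: shortest ending here [6, 3, 12, 8, 8] sum 37, len 5
add 5: shortest ending here [12, 8, 8, 5] sum 33, len 4
add 11: shortest ending here [8, 8, 5, 11] sum 32, len 4
add 8: shortest ending here [8, 5, 11, 8] sum 32, len 4
add 8: shortest ending here [5, 11, 8, 8] sum 32, len 4
Shortest qualifying length: 4.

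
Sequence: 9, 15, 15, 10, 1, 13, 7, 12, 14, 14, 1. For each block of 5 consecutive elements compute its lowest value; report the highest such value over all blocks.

7

Each size-5 window and its min:
[9, 15, 15, 10, 1] → min 1
[15, 15, 10, 1, 13] → min 1
[15, 10, 1, 13, 7] → min 1
[10, 1, 13, 7, 12] → min 1
[1, 13, 7, 12, 14] → min 1
[13, 7, 12, 14, 14] → min 7
[7, 12, 14, 14, 1] → min 1
Highest of these is 7.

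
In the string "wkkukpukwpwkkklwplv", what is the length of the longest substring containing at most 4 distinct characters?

add w: window [w] (1 distinct), len 1
add k: window [w, k] (2 distinct), len 2
add k: window [w, k, k] (2 distinct), len 3
add u: window [w, k, k, u] (3 distinct), len 4
add k: window [w, k, k, u, k] (3 distinct), len 5
add p: window [w, k, k, u, k, p] (4 distinct), len 6
add u: window [w, k, k, u, k, p, u] (4 distinct), len 7
add k: window [w, k, k, u, k, p, u, k] (4 distinct), len 8
add w: window [w, k, k, u, k, p, u, k, w] (4 distinct), len 9
add p: window [w, k, k, u, k, p, u, k, w, p] (4 distinct), len 10
add w: window [w, k, k, u, k, p, u, k, w, p, w] (4 distinct), len 11
add k: window [w, k, k, u, k, p, u, k, w, p, w, k] (4 distinct), len 12
add k: window [w, k, k, u, k, p, u, k, w, p, w, k, k] (4 distinct), len 13
add k: window [w, k, k, u, k, p, u, k, w, p, w, k, k, k] (4 distinct), len 14
add l: window [k, w, p, w, k, k, k, l] (4 distinct), len 8
add w: window [k, w, p, w, k, k, k, l, w] (4 distinct), len 9
add p: window [k, w, p, w, k, k, k, l, w, p] (4 distinct), len 10
add l: window [k, w, p, w, k, k, k, l, w, p, l] (4 distinct), len 11
add v: window [l, w, p, l, v] (4 distinct), len 5
Longest length with ≤4 distinct: 14.

14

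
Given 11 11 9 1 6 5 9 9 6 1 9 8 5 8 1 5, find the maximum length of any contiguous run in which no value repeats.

5

add 11: [11] len 1
add 11 (repeat 11, move left end past it): [11] len 1
add 9: [11, 9] len 2
add 1: [11, 9, 1] len 3
add 6: [11, 9, 1, 6] len 4
add 5: [11, 9, 1, 6, 5] len 5
add 9 (repeat 9, move left end past it): [1, 6, 5, 9] len 4
add 9 (repeat 9, move left end past it): [9] len 1
add 6: [9, 6] len 2
add 1: [9, 6, 1] len 3
add 9 (repeat 9, move left end past it): [6, 1, 9] len 3
add 8: [6, 1, 9, 8] len 4
add 5: [6, 1, 9, 8, 5] len 5
add 8 (repeat 8, move left end past it): [5, 8] len 2
add 1: [5, 8, 1] len 3
add 5 (repeat 5, move left end past it): [8, 1, 5] len 3
Longest all-distinct length: 5.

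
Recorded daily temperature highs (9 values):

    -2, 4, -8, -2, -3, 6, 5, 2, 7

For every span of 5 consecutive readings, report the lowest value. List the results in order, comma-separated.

[-2, 4, -8, -2, -3] → min -8
[4, -8, -2, -3, 6] → min -8
[-8, -2, -3, 6, 5] → min -8
[-2, -3, 6, 5, 2] → min -3
[-3, 6, 5, 2, 7] → min -3

-8, -8, -8, -3, -3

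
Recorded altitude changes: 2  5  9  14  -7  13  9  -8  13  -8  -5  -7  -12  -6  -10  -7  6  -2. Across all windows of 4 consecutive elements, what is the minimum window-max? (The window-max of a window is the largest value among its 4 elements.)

-6

Window maxs for each of the 15 positions:
(2, 5, 9, 14) → max 14
(5, 9, 14, -7) → max 14
(9, 14, -7, 13) → max 14
(14, -7, 13, 9) → max 14
(-7, 13, 9, -8) → max 13
(13, 9, -8, 13) → max 13
(9, -8, 13, -8) → max 13
(-8, 13, -8, -5) → max 13
(13, -8, -5, -7) → max 13
(-8, -5, -7, -12) → max -5
(-5, -7, -12, -6) → max -5
(-7, -12, -6, -10) → max -6
(-12, -6, -10, -7) → max -6
(-6, -10, -7, 6) → max 6
(-10, -7, 6, -2) → max 6
Minimum of these is -6.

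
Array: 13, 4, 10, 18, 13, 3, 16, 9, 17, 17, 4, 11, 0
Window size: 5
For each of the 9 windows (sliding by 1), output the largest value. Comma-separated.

18, 18, 18, 18, 17, 17, 17, 17, 17

(13, 4, 10, 18, 13) → max 18
(4, 10, 18, 13, 3) → max 18
(10, 18, 13, 3, 16) → max 18
(18, 13, 3, 16, 9) → max 18
(13, 3, 16, 9, 17) → max 17
(3, 16, 9, 17, 17) → max 17
(16, 9, 17, 17, 4) → max 17
(9, 17, 17, 4, 11) → max 17
(17, 17, 4, 11, 0) → max 17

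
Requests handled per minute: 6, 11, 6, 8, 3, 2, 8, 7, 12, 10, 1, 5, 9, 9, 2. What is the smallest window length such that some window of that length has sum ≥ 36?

add 6: running sum 6 < 36
add 11: running sum 17 < 36
add 6: running sum 23 < 36
add 8: running sum 31 < 36
add 3: running sum 34 < 36
end 5: [6, 11, 6, 8, 3, 2] sum 36, len 6
end 6: [11, 6, 8, 3, 2, 8] sum 38, len 6
end 7: [11, 6, 8, 3, 2, 8, 7] sum 45, len 7
end 8: [8, 3, 2, 8, 7, 12] sum 40, len 6
end 9: [8, 7, 12, 10] sum 37, len 4
end 10: [8, 7, 12, 10, 1] sum 38, len 5
end 11: [8, 7, 12, 10, 1, 5] sum 43, len 6
end 12: [12, 10, 1, 5, 9] sum 37, len 5
end 13: [12, 10, 1, 5, 9, 9] sum 46, len 6
end 14: [10, 1, 5, 9, 9, 2] sum 36, len 6
Shortest qualifying length: 4.

4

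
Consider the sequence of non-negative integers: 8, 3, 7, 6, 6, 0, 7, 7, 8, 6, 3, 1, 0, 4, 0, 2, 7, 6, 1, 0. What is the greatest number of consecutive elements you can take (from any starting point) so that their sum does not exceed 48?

13

add 8: [8] sum 8, len 1
add 3: [8, 3] sum 11, len 2
add 7: [8, 3, 7] sum 18, len 3
add 6: [8, 3, 7, 6] sum 24, len 4
add 6: [8, 3, 7, 6, 6] sum 30, len 5
add 0: [8, 3, 7, 6, 6, 0] sum 30, len 6
add 7: [8, 3, 7, 6, 6, 0, 7] sum 37, len 7
add 7: [8, 3, 7, 6, 6, 0, 7, 7] sum 44, len 8
add 8: [3, 7, 6, 6, 0, 7, 7, 8] sum 44, len 8
add 6: [7, 6, 6, 0, 7, 7, 8, 6] sum 47, len 8
add 3: [6, 6, 0, 7, 7, 8, 6, 3] sum 43, len 8
add 1: [6, 6, 0, 7, 7, 8, 6, 3, 1] sum 44, len 9
add 0: [6, 6, 0, 7, 7, 8, 6, 3, 1, 0] sum 44, len 10
add 4: [6, 6, 0, 7, 7, 8, 6, 3, 1, 0, 4] sum 48, len 11
add 0: [6, 6, 0, 7, 7, 8, 6, 3, 1, 0, 4, 0] sum 48, len 12
add 2: [6, 0, 7, 7, 8, 6, 3, 1, 0, 4, 0, 2] sum 44, len 12
add 7: [0, 7, 7, 8, 6, 3, 1, 0, 4, 0, 2, 7] sum 45, len 12
add 6: [7, 8, 6, 3, 1, 0, 4, 0, 2, 7, 6] sum 44, len 11
add 1: [7, 8, 6, 3, 1, 0, 4, 0, 2, 7, 6, 1] sum 45, len 12
add 0: [7, 8, 6, 3, 1, 0, 4, 0, 2, 7, 6, 1, 0] sum 45, len 13
Longest length seen: 13.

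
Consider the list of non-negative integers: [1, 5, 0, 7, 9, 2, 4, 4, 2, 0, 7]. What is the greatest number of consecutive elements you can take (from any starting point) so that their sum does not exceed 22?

6

Extend to the right; shrink from the left whenever the sum exceeds 22:
add 1: [1] sum 1, len 1
add 5: [1, 5] sum 6, len 2
add 0: [1, 5, 0] sum 6, len 3
add 7: [1, 5, 0, 7] sum 13, len 4
add 9: [1, 5, 0, 7, 9] sum 22, len 5
add 2: [0, 7, 9, 2] sum 18, len 4
add 4: [0, 7, 9, 2, 4] sum 22, len 5
add 4: [9, 2, 4, 4] sum 19, len 4
add 2: [9, 2, 4, 4, 2] sum 21, len 5
add 0: [9, 2, 4, 4, 2, 0] sum 21, len 6
add 7: [2, 4, 4, 2, 0, 7] sum 19, len 6
Longest length seen: 6.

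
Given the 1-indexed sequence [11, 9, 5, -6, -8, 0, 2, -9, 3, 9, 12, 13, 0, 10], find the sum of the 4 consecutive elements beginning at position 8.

Elements at indices 8..11: -9, 3, 9, 12
sum(-9, 3, 9, 12) = 15

15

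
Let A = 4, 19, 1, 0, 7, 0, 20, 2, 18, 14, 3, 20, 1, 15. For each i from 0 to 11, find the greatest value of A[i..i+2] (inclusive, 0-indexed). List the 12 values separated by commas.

19, 19, 7, 7, 20, 20, 20, 18, 18, 20, 20, 20

[4, 19, 1] → max 19
[19, 1, 0] → max 19
[1, 0, 7] → max 7
[0, 7, 0] → max 7
[7, 0, 20] → max 20
[0, 20, 2] → max 20
[20, 2, 18] → max 20
[2, 18, 14] → max 18
[18, 14, 3] → max 18
[14, 3, 20] → max 20
[3, 20, 1] → max 20
[20, 1, 15] → max 20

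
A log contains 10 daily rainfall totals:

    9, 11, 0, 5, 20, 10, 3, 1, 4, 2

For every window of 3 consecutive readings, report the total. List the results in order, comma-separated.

[9, 11, 0] → sum 20
[11, 0, 5] → sum 16
[0, 5, 20] → sum 25
[5, 20, 10] → sum 35
[20, 10, 3] → sum 33
[10, 3, 1] → sum 14
[3, 1, 4] → sum 8
[1, 4, 2] → sum 7

20, 16, 25, 35, 33, 14, 8, 7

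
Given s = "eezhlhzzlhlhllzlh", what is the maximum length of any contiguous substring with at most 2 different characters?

add e: window [e] (1 distinct), len 1
add e: window [e, e] (1 distinct), len 2
add z: window [e, e, z] (2 distinct), len 3
add h: window [z, h] (2 distinct), len 2
add l: window [h, l] (2 distinct), len 2
add h: window [h, l, h] (2 distinct), len 3
add z: window [h, z] (2 distinct), len 2
add z: window [h, z, z] (2 distinct), len 3
add l: window [z, z, l] (2 distinct), len 3
add h: window [l, h] (2 distinct), len 2
add l: window [l, h, l] (2 distinct), len 3
add h: window [l, h, l, h] (2 distinct), len 4
add l: window [l, h, l, h, l] (2 distinct), len 5
add l: window [l, h, l, h, l, l] (2 distinct), len 6
add z: window [l, l, z] (2 distinct), len 3
add l: window [l, l, z, l] (2 distinct), len 4
add h: window [l, h] (2 distinct), len 2
Longest length with ≤2 distinct: 6.

6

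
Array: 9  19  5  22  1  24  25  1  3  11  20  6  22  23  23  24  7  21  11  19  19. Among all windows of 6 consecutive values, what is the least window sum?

63

(9, 19, 5, 22, 1, 24) → sum 80
(19, 5, 22, 1, 24, 25) → sum 96
(5, 22, 1, 24, 25, 1) → sum 78
(22, 1, 24, 25, 1, 3) → sum 76
(1, 24, 25, 1, 3, 11) → sum 65
(24, 25, 1, 3, 11, 20) → sum 84
(25, 1, 3, 11, 20, 6) → sum 66
(1, 3, 11, 20, 6, 22) → sum 63
(3, 11, 20, 6, 22, 23) → sum 85
(11, 20, 6, 22, 23, 23) → sum 105
(20, 6, 22, 23, 23, 24) → sum 118
(6, 22, 23, 23, 24, 7) → sum 105
(22, 23, 23, 24, 7, 21) → sum 120
(23, 23, 24, 7, 21, 11) → sum 109
(23, 24, 7, 21, 11, 19) → sum 105
(24, 7, 21, 11, 19, 19) → sum 101
Least of these is 63.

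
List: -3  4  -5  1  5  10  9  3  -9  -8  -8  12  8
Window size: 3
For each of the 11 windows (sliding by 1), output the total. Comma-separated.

-4, 0, 1, 16, 24, 22, 3, -14, -25, -4, 12

[-3, 4, -5] → sum -4
[4, -5, 1] → sum 0
[-5, 1, 5] → sum 1
[1, 5, 10] → sum 16
[5, 10, 9] → sum 24
[10, 9, 3] → sum 22
[9, 3, -9] → sum 3
[3, -9, -8] → sum -14
[-9, -8, -8] → sum -25
[-8, -8, 12] → sum -4
[-8, 12, 8] → sum 12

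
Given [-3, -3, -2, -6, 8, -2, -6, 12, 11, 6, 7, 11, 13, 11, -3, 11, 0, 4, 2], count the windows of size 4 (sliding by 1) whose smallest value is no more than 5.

-3 -3 -2 -6 → min -6  ≤ 5 ✓
-3 -2 -6 8 → min -6  ≤ 5 ✓
-2 -6 8 -2 → min -6  ≤ 5 ✓
-6 8 -2 -6 → min -6  ≤ 5 ✓
8 -2 -6 12 → min -6  ≤ 5 ✓
-2 -6 12 11 → min -6  ≤ 5 ✓
-6 12 11 6 → min -6  ≤ 5 ✓
12 11 6 7 → min 6
11 6 7 11 → min 6
6 7 11 13 → min 6
7 11 13 11 → min 7
11 13 11 -3 → min -3  ≤ 5 ✓
13 11 -3 11 → min -3  ≤ 5 ✓
11 -3 11 0 → min -3  ≤ 5 ✓
-3 11 0 4 → min -3  ≤ 5 ✓
11 0 4 2 → min 0  ≤ 5 ✓
12 windows satisfy the condition.

12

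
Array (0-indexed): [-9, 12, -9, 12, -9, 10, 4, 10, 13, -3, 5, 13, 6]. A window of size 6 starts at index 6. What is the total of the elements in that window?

42

Elements at indices 6..11: 4, 10, 13, -3, 5, 13
sum(4, 10, 13, -3, 5, 13) = 42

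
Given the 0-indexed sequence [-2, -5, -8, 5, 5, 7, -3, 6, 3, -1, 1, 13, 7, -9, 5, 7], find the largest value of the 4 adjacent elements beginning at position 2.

Elements at indices 2..5: -8, 5, 5, 7
max(-8, 5, 5, 7) = 7

7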